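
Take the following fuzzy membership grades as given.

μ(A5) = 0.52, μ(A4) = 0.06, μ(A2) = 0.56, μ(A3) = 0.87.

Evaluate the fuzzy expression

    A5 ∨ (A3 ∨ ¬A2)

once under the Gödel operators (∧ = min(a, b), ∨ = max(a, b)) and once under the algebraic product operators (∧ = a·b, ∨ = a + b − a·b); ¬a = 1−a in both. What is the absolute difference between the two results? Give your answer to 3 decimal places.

Under Gödel:
  ¬A2 = 1 − 0.56 = 0.44
  A3 ∨ ¬A2 = max(a, b) on (0.87, 0.44) = 0.87
  A5 ∨ (A3 ∨ ¬A2) = max(a, b) on (0.52, 0.87) = 0.87
  → value = 0.8700
Under algebraic product:
  ¬A2 = 1 − 0.5600 = 0.4400
  A3 ∨ ¬A2 = a + b − a·b on (0.8700, 0.4400) = 0.9272
  A5 ∨ (A3 ∨ ¬A2) = a + b − a·b on (0.5200, 0.9272) = 0.9651
  → value = 0.9651
|0.8700 − 0.9651| = 0.095

0.095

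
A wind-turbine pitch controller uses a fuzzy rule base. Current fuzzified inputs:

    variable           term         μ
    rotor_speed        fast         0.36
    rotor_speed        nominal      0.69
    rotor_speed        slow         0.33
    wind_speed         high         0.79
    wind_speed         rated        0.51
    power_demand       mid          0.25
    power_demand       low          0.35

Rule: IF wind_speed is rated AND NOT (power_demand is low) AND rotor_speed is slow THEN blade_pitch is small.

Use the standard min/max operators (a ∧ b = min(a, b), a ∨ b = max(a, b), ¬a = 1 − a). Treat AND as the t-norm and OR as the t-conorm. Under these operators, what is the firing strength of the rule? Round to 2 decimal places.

firing strength: rated=0.51, ¬low=1−0.35=0.65, slow=0.33; AND[min(a, b)] → w = 0.33

0.33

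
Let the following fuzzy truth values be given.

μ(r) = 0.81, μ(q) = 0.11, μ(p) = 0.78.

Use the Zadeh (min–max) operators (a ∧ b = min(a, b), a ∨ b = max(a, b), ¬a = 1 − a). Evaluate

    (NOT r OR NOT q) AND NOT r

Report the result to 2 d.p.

0.19

NOT r = 1 − 0.81 = 0.19
NOT q = 1 − 0.11 = 0.89
NOT r OR NOT q = max(a, b) on (0.19, 0.89) = 0.89
NOT r = 1 − 0.81 = 0.19
(NOT r OR NOT q) AND NOT r = min(a, b) on (0.89, 0.19) = 0.19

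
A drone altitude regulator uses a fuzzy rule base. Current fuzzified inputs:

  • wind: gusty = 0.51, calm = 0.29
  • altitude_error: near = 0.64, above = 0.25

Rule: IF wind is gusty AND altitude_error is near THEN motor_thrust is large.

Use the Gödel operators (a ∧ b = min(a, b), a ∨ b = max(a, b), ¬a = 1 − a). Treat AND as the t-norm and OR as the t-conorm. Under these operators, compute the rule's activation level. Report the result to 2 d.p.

firing strength: gusty=0.51, near=0.64; AND[min(a, b)] → w = 0.51

0.51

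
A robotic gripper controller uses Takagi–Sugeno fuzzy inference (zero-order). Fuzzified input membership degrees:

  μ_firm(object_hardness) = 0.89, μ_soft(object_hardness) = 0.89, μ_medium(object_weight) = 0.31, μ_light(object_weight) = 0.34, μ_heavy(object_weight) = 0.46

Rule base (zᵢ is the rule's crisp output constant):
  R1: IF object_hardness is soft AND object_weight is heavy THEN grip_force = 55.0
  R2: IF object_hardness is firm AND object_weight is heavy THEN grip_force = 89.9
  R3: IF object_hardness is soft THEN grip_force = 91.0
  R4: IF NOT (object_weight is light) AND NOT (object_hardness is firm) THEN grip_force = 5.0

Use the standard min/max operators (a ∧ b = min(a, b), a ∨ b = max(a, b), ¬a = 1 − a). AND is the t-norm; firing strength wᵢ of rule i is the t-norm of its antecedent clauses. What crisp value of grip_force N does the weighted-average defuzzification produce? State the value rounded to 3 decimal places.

77.184

R1 (z=55.0): soft=0.89, heavy=0.46; AND[min(a, b)] → w = 0.46
R2 (z=89.9): firm=0.89, heavy=0.46; AND[min(a, b)] → w = 0.46
R3 (z=91.0): soft=0.89 → w = 0.89
R4 (z=5.0): ¬light=1−0.34=0.66, ¬firm=1−0.89=0.11; AND[min(a, b)] → w = 0.11
Weighted average = (0.46·55.0 + 0.46·89.9 + 0.89·91.0 + 0.11·5.0) / (0.46 + 0.46 + 0.89 + 0.11)
  = 148.1940 / 1.9200 = 77.184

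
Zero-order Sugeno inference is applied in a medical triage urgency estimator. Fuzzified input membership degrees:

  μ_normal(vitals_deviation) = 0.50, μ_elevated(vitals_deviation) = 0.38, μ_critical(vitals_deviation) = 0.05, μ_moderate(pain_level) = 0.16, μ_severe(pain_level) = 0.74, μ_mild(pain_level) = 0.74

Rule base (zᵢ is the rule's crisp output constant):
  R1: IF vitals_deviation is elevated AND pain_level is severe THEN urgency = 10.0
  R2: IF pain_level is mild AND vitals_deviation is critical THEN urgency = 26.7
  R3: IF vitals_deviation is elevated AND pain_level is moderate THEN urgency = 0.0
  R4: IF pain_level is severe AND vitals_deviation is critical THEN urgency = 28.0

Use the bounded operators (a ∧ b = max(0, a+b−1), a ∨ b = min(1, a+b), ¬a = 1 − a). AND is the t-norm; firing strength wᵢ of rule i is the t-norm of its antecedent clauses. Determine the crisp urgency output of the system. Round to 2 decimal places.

R1 (z=10.0): elevated=0.38, severe=0.74; AND[max(0, a+b−1)] → w = 0.12
R2 (z=26.7): mild=0.74, critical=0.05; AND[max(0, a+b−1)] → w = 0.00
R3 (z=0.0): elevated=0.38, moderate=0.16; AND[max(0, a+b−1)] → w = 0.00
R4 (z=28.0): severe=0.74, critical=0.05; AND[max(0, a+b−1)] → w = 0.00
Weighted average = (0.12·10.0 + 0.00·26.7 + 0.00·0.0 + 0.00·28.0) / (0.12 + 0.00 + 0.00 + 0.00)
  = 1.2000 / 0.1200 = 10.00

10.00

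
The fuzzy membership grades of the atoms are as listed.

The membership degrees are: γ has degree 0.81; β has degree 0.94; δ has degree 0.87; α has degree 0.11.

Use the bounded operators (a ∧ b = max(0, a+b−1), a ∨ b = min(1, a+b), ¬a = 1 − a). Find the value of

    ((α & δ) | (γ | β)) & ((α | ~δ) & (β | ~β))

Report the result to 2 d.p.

0.24

α & δ = max(0, a+b−1) on (0.11, 0.87) = 0.00
γ | β = min(1, a+b) on (0.81, 0.94) = 1.00
(α & δ) | (γ | β) = min(1, a+b) on (0.00, 1.00) = 1.00
~δ = 1 − 0.87 = 0.13
α | ~δ = min(1, a+b) on (0.11, 0.13) = 0.24
~β = 1 − 0.94 = 0.06
β | ~β = min(1, a+b) on (0.94, 0.06) = 1.00
(α | ~δ) & (β | ~β) = max(0, a+b−1) on (0.24, 1.00) = 0.24
((α & δ) | (γ | β)) & ((α | ~δ) & (β | ~β)) = max(0, a+b−1) on (1.00, 0.24) = 0.24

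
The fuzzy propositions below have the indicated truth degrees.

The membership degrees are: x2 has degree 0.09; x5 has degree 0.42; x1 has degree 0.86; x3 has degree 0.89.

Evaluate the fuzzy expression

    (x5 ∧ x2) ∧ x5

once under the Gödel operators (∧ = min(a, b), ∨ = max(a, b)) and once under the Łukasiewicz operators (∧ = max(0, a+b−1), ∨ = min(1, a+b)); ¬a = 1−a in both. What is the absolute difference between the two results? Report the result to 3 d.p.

0.090

Under Gödel:
  x5 ∧ x2 = min(a, b) on (0.42, 0.09) = 0.09
  (x5 ∧ x2) ∧ x5 = min(a, b) on (0.09, 0.42) = 0.09
  → value = 0.0900
Under Łukasiewicz:
  x5 ∧ x2 = max(0, a+b−1) on (0.42, 0.09) = 0.00
  (x5 ∧ x2) ∧ x5 = max(0, a+b−1) on (0.00, 0.42) = 0.00
  → value = 0.0000
|0.0900 − 0.0000| = 0.090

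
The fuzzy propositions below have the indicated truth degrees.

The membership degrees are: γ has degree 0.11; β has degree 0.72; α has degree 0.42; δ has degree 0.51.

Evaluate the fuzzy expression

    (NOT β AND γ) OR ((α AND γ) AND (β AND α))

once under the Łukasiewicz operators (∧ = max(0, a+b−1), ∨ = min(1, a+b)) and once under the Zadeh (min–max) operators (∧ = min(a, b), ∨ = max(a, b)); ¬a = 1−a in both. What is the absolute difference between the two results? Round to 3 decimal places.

0.110

Under Łukasiewicz:
  NOT β = 1 − 0.72 = 0.28
  NOT β AND γ = max(0, a+b−1) on (0.28, 0.11) = 0.00
  α AND γ = max(0, a+b−1) on (0.42, 0.11) = 0.00
  β AND α = max(0, a+b−1) on (0.72, 0.42) = 0.14
  (α AND γ) AND (β AND α) = max(0, a+b−1) on (0.00, 0.14) = 0.00
  (NOT β AND γ) OR ((α AND γ) AND (β AND α)) = min(1, a+b) on (0.00, 0.00) = 0.00
  → value = 0.0000
Under Zadeh (min–max):
  NOT β = 1 − 0.72 = 0.28
  NOT β AND γ = min(a, b) on (0.28, 0.11) = 0.11
  α AND γ = min(a, b) on (0.42, 0.11) = 0.11
  β AND α = min(a, b) on (0.72, 0.42) = 0.42
  (α AND γ) AND (β AND α) = min(a, b) on (0.11, 0.42) = 0.11
  (NOT β AND γ) OR ((α AND γ) AND (β AND α)) = max(a, b) on (0.11, 0.11) = 0.11
  → value = 0.1100
|0.0000 − 0.1100| = 0.110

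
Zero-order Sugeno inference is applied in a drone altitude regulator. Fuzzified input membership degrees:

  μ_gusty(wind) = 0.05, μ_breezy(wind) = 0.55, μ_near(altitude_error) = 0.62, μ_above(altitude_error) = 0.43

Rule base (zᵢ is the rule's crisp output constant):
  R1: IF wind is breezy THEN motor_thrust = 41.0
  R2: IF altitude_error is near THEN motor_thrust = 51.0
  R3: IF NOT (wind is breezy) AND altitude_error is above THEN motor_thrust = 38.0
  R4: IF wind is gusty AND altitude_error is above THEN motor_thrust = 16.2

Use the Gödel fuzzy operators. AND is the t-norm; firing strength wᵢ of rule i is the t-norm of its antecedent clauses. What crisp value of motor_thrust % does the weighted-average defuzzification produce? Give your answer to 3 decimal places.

43.224

R1 (z=41.0): breezy=0.55 → w = 0.55
R2 (z=51.0): near=0.62 → w = 0.62
R3 (z=38.0): ¬breezy=1−0.55=0.45, above=0.43; AND[min(a, b)] → w = 0.43
R4 (z=16.2): gusty=0.05, above=0.43; AND[min(a, b)] → w = 0.05
Weighted average = (0.55·41.0 + 0.62·51.0 + 0.43·38.0 + 0.05·16.2) / (0.55 + 0.62 + 0.43 + 0.05)
  = 71.3200 / 1.6500 = 43.224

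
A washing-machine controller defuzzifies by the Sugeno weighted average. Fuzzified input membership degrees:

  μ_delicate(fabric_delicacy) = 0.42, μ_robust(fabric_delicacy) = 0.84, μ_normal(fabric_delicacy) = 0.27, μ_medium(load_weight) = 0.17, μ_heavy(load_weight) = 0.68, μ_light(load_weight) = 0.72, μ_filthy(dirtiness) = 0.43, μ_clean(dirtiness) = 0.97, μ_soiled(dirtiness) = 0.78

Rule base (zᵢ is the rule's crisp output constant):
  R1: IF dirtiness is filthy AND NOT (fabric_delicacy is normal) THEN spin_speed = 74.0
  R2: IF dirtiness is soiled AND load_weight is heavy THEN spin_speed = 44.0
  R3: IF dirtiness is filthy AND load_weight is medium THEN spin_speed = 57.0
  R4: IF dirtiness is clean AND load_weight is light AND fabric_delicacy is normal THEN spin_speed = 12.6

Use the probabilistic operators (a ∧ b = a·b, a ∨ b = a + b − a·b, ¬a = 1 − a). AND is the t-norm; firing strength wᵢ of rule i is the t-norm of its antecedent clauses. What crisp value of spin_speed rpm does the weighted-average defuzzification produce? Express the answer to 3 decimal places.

48.020

R1 (z=74.0): filthy=0.43, ¬normal=1−0.27=0.73; AND[a·b] → w = 0.3139
R2 (z=44.0): soiled=0.78, heavy=0.68; AND[a·b] → w = 0.5304
R3 (z=57.0): filthy=0.43, medium=0.17; AND[a·b] → w = 0.0731
R4 (z=12.6): clean=0.97, light=0.72, normal=0.27; AND[a·b] → w = 0.1886
Weighted average = (0.3139·74.0 + 0.5304·44.0 + 0.0731·57.0 + 0.1886·12.6) / (0.3139 + 0.5304 + 0.0731 + 0.1886)
  = 53.1089 / 1.1060 = 48.020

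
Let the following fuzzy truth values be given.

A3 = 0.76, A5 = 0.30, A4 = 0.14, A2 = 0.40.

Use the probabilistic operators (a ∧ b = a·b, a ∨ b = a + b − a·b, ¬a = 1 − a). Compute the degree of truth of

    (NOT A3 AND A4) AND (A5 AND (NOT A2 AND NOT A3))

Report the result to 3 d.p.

0.001

NOT A3 = 1 − 0.7600 = 0.2400
NOT A3 AND A4 = a·b on (0.2400, 0.1400) = 0.0336
NOT A2 = 1 − 0.4000 = 0.6000
NOT A3 = 1 − 0.7600 = 0.2400
NOT A2 AND NOT A3 = a·b on (0.6000, 0.2400) = 0.1440
A5 AND (NOT A2 AND NOT A3) = a·b on (0.3000, 0.1440) = 0.0432
(NOT A3 AND A4) AND (A5 AND (NOT A2 AND NOT A3)) = a·b on (0.0336, 0.0432) = 0.0015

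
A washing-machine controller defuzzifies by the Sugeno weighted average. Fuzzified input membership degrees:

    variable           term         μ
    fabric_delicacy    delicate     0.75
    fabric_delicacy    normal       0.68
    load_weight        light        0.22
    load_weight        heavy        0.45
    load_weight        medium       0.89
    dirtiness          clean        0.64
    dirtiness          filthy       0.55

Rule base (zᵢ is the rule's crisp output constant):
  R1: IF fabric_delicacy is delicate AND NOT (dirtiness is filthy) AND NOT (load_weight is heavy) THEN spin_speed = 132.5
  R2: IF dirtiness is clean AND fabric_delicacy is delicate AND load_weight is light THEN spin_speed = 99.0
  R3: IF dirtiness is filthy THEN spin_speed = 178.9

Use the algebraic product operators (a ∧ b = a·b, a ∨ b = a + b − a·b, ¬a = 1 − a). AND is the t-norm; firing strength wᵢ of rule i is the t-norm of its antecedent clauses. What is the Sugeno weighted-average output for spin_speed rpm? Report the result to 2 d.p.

158.63

R1 (z=132.5): delicate=0.75, ¬filthy=1−0.55=0.45, ¬heavy=1−0.45=0.55; AND[a·b] → w = 0.1856
R2 (z=99.0): clean=0.64, delicate=0.75, light=0.22; AND[a·b] → w = 0.1056
R3 (z=178.9): filthy=0.55 → w = 0.5500
Weighted average = (0.1856·132.5 + 0.1056·99.0 + 0.5500·178.9) / (0.1856 + 0.1056 + 0.5500)
  = 133.4447 / 0.8412 = 158.63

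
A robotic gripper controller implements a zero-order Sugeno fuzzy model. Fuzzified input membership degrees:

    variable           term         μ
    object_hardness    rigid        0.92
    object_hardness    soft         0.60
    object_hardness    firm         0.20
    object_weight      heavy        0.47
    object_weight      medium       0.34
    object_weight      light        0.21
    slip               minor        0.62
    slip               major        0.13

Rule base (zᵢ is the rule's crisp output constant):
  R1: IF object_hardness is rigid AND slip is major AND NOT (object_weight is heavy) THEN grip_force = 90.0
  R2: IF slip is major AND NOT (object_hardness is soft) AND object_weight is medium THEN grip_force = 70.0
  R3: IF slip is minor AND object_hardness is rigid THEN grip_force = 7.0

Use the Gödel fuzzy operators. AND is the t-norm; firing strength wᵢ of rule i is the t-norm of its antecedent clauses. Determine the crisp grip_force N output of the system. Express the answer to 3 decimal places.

R1 (z=90.0): rigid=0.92, major=0.13, ¬heavy=1−0.47=0.53; AND[min(a, b)] → w = 0.13
R2 (z=70.0): major=0.13, ¬soft=1−0.60=0.40, medium=0.34; AND[min(a, b)] → w = 0.13
R3 (z=7.0): minor=0.62, rigid=0.92; AND[min(a, b)] → w = 0.62
Weighted average = (0.13·90.0 + 0.13·70.0 + 0.62·7.0) / (0.13 + 0.13 + 0.62)
  = 25.1400 / 0.8800 = 28.568

28.568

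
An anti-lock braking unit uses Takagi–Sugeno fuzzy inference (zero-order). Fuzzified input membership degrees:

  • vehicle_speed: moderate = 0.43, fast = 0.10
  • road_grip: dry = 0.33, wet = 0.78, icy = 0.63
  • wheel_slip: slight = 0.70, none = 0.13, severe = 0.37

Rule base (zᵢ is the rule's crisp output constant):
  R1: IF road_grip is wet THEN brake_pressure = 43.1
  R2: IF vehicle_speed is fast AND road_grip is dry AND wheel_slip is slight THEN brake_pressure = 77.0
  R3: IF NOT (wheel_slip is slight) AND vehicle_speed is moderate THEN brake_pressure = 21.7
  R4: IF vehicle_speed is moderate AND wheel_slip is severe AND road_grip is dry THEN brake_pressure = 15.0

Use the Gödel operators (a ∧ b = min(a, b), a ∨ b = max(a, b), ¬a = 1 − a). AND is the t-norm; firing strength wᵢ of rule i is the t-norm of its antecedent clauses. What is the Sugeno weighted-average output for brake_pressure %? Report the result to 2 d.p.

R1 (z=43.1): wet=0.78 → w = 0.78
R2 (z=77.0): fast=0.10, dry=0.33, slight=0.70; AND[min(a, b)] → w = 0.10
R3 (z=21.7): ¬slight=1−0.70=0.30, moderate=0.43; AND[min(a, b)] → w = 0.30
R4 (z=15.0): moderate=0.43, severe=0.37, dry=0.33; AND[min(a, b)] → w = 0.33
Weighted average = (0.78·43.1 + 0.10·77.0 + 0.30·21.7 + 0.33·15.0) / (0.78 + 0.10 + 0.30 + 0.33)
  = 52.7780 / 1.5100 = 34.95

34.95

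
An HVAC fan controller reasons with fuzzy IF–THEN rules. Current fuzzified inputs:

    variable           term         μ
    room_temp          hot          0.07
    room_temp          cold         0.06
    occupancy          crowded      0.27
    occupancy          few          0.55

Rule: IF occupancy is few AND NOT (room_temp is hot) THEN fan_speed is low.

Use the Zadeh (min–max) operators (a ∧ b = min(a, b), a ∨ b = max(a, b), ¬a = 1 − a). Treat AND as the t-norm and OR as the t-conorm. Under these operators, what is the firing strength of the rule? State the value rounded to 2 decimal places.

0.55

firing strength: few=0.55, ¬hot=1−0.07=0.93; AND[min(a, b)] → w = 0.55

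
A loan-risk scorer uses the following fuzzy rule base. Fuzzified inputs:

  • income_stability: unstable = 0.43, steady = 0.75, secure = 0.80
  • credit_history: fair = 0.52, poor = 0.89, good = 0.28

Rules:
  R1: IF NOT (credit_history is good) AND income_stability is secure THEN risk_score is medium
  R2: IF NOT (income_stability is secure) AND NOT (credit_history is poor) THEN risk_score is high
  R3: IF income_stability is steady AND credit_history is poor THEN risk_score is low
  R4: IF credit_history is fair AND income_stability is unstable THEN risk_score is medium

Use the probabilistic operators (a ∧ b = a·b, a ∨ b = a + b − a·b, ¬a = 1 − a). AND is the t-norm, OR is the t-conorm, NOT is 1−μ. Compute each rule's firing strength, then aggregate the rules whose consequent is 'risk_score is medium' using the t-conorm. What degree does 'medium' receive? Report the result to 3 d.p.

R1: ¬good=1−0.28=0.72, secure=0.80; AND[a·b] → w = 0.5760
R2: ¬secure=1−0.80=0.20, ¬poor=1−0.89=0.11; AND[a·b] → w = 0.0220
R3: steady=0.75, poor=0.89; AND[a·b] → w = 0.6675
R4: fair=0.52, unstable=0.43; AND[a·b] → w = 0.2236
Rules with consequent 'medium': {R1, R4} → strengths 0.5760, 0.2236
Aggregate via t-conorm [a + b − a·b]: 0.6708

0.671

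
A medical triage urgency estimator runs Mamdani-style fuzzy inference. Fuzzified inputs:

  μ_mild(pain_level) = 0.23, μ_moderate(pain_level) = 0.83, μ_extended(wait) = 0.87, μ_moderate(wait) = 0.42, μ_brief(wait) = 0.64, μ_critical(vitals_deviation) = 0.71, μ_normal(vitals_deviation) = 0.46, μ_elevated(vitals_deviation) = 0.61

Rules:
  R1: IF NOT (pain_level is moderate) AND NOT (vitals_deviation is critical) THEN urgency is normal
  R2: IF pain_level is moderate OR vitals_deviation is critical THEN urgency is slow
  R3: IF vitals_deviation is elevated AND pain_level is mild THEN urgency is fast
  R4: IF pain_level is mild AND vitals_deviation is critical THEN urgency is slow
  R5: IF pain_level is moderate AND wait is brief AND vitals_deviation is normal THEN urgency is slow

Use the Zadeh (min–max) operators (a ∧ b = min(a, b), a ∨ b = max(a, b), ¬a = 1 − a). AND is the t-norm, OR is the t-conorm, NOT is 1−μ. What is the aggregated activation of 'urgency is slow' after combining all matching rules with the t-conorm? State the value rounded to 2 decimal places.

R1: ¬moderate=1−0.83=0.17, ¬critical=1−0.71=0.29; AND[min(a, b)] → w = 0.17
R2: moderate=0.83, critical=0.71; OR[max(a, b)] → w = 0.83
R3: elevated=0.61, mild=0.23; AND[min(a, b)] → w = 0.23
R4: mild=0.23, critical=0.71; AND[min(a, b)] → w = 0.23
R5: moderate=0.83, brief=0.64, normal=0.46; AND[min(a, b)] → w = 0.46
Rules with consequent 'slow': {R2, R4, R5} → strengths 0.83, 0.23, 0.46
Aggregate via t-conorm [max(a, b)]: 0.83

0.83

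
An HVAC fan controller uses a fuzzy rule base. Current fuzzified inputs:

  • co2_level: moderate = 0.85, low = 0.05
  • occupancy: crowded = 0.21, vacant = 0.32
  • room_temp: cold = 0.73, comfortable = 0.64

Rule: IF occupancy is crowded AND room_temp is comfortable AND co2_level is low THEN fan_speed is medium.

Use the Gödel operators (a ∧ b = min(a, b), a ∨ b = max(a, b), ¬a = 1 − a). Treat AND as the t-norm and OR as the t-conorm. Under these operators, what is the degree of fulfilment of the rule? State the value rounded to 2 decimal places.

0.05

firing strength: crowded=0.21, comfortable=0.64, low=0.05; AND[min(a, b)] → w = 0.05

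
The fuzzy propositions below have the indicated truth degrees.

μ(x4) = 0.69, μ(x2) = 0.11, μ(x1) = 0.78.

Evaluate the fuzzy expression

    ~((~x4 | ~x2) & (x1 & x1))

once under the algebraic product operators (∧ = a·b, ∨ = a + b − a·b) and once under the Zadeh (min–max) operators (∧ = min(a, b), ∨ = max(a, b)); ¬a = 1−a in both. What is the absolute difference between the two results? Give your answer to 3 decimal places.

Under algebraic product:
  ~x4 = 1 − 0.6900 = 0.3100
  ~x2 = 1 − 0.1100 = 0.8900
  ~x4 | ~x2 = a + b − a·b on (0.3100, 0.8900) = 0.9241
  x1 & x1 = a·b on (0.7800, 0.7800) = 0.6084
  (~x4 | ~x2) & (x1 & x1) = a·b on (0.9241, 0.6084) = 0.5622
  ~((~x4 | ~x2) & (x1 & x1)) = 1 − 0.5622 = 0.4378
  → value = 0.4378
Under Zadeh (min–max):
  ~x4 = 1 − 0.69 = 0.31
  ~x2 = 1 − 0.11 = 0.89
  ~x4 | ~x2 = max(a, b) on (0.31, 0.89) = 0.89
  x1 & x1 = min(a, b) on (0.78, 0.78) = 0.78
  (~x4 | ~x2) & (x1 & x1) = min(a, b) on (0.89, 0.78) = 0.78
  ~((~x4 | ~x2) & (x1 & x1)) = 1 − 0.78 = 0.22
  → value = 0.2200
|0.4378 − 0.2200| = 0.218

0.218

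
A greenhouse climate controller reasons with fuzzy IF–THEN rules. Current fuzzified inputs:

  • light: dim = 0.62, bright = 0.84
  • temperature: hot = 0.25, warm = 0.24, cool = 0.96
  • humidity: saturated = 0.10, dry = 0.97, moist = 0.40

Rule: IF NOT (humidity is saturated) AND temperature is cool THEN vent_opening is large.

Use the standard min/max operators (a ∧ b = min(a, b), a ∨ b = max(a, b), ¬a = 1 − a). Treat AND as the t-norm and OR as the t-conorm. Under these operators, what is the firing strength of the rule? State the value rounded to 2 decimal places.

0.90

firing strength: ¬saturated=1−0.10=0.90, cool=0.96; AND[min(a, b)] → w = 0.90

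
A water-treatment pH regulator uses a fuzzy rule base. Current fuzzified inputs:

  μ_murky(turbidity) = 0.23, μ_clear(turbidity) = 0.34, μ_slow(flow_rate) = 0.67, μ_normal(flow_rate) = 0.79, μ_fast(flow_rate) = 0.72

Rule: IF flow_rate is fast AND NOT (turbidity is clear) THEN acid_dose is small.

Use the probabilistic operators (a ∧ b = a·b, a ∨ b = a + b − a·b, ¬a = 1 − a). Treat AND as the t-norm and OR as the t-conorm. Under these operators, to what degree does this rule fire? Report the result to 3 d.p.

0.475

firing strength: fast=0.72, ¬clear=1−0.34=0.66; AND[a·b] → w = 0.4752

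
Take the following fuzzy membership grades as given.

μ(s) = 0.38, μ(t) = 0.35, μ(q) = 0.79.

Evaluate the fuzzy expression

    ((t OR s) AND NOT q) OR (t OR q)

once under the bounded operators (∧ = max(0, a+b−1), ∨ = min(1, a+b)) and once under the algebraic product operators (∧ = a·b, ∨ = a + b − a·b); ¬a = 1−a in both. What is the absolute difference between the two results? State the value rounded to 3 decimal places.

Under bounded:
  t OR s = min(1, a+b) on (0.35, 0.38) = 0.73
  NOT q = 1 − 0.79 = 0.21
  (t OR s) AND NOT q = max(0, a+b−1) on (0.73, 0.21) = 0.00
  t OR q = min(1, a+b) on (0.35, 0.79) = 1.00
  ((t OR s) AND NOT q) OR (t OR q) = min(1, a+b) on (0.00, 1.00) = 1.00
  → value = 1.0000
Under algebraic product:
  t OR s = a + b − a·b on (0.3500, 0.3800) = 0.5970
  NOT q = 1 − 0.7900 = 0.2100
  (t OR s) AND NOT q = a·b on (0.5970, 0.2100) = 0.1254
  t OR q = a + b − a·b on (0.3500, 0.7900) = 0.8635
  ((t OR s) AND NOT q) OR (t OR q) = a + b − a·b on (0.1254, 0.8635) = 0.8806
  → value = 0.8806
|1.0000 − 0.8806| = 0.119

0.119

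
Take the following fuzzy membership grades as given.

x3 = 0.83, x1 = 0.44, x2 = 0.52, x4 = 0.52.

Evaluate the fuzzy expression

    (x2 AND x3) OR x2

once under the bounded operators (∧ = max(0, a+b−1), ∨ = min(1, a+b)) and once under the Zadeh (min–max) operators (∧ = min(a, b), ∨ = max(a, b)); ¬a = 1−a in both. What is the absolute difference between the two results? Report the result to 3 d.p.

Under bounded:
  x2 AND x3 = max(0, a+b−1) on (0.52, 0.83) = 0.35
  (x2 AND x3) OR x2 = min(1, a+b) on (0.35, 0.52) = 0.87
  → value = 0.8700
Under Zadeh (min–max):
  x2 AND x3 = min(a, b) on (0.52, 0.83) = 0.52
  (x2 AND x3) OR x2 = max(a, b) on (0.52, 0.52) = 0.52
  → value = 0.5200
|0.8700 − 0.5200| = 0.350

0.350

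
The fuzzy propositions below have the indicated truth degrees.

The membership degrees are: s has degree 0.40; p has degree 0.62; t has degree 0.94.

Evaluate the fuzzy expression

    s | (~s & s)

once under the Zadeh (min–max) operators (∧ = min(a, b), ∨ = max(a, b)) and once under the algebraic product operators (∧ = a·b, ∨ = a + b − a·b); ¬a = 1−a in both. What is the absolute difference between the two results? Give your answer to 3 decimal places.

0.144

Under Zadeh (min–max):
  ~s = 1 − 0.40 = 0.60
  ~s & s = min(a, b) on (0.60, 0.40) = 0.40
  s | (~s & s) = max(a, b) on (0.40, 0.40) = 0.40
  → value = 0.4000
Under algebraic product:
  ~s = 1 − 0.4000 = 0.6000
  ~s & s = a·b on (0.6000, 0.4000) = 0.2400
  s | (~s & s) = a + b − a·b on (0.4000, 0.2400) = 0.5440
  → value = 0.5440
|0.4000 − 0.5440| = 0.144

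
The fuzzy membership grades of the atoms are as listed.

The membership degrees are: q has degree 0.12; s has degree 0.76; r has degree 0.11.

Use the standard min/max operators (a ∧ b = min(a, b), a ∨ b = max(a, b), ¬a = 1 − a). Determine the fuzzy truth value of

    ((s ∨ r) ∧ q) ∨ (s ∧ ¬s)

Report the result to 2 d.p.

s ∨ r = max(a, b) on (0.76, 0.11) = 0.76
(s ∨ r) ∧ q = min(a, b) on (0.76, 0.12) = 0.12
¬s = 1 − 0.76 = 0.24
s ∧ ¬s = min(a, b) on (0.76, 0.24) = 0.24
((s ∨ r) ∧ q) ∨ (s ∧ ¬s) = max(a, b) on (0.12, 0.24) = 0.24

0.24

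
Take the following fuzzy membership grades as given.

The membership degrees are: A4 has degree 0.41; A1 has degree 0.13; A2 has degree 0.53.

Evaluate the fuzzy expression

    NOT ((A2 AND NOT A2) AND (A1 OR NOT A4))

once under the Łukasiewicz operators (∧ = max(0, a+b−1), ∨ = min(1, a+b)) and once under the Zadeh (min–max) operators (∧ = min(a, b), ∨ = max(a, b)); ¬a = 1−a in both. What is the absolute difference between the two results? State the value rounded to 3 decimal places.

Under Łukasiewicz:
  NOT A2 = 1 − 0.53 = 0.47
  A2 AND NOT A2 = max(0, a+b−1) on (0.53, 0.47) = 0.00
  NOT A4 = 1 − 0.41 = 0.59
  A1 OR NOT A4 = min(1, a+b) on (0.13, 0.59) = 0.72
  (A2 AND NOT A2) AND (A1 OR NOT A4) = max(0, a+b−1) on (0.00, 0.72) = 0.00
  NOT ((A2 AND NOT A2) AND (A1 OR NOT A4)) = 1 − 0.00 = 1.00
  → value = 1.0000
Under Zadeh (min–max):
  NOT A2 = 1 − 0.53 = 0.47
  A2 AND NOT A2 = min(a, b) on (0.53, 0.47) = 0.47
  NOT A4 = 1 − 0.41 = 0.59
  A1 OR NOT A4 = max(a, b) on (0.13, 0.59) = 0.59
  (A2 AND NOT A2) AND (A1 OR NOT A4) = min(a, b) on (0.47, 0.59) = 0.47
  NOT ((A2 AND NOT A2) AND (A1 OR NOT A4)) = 1 − 0.47 = 0.53
  → value = 0.5300
|1.0000 − 0.5300| = 0.470

0.470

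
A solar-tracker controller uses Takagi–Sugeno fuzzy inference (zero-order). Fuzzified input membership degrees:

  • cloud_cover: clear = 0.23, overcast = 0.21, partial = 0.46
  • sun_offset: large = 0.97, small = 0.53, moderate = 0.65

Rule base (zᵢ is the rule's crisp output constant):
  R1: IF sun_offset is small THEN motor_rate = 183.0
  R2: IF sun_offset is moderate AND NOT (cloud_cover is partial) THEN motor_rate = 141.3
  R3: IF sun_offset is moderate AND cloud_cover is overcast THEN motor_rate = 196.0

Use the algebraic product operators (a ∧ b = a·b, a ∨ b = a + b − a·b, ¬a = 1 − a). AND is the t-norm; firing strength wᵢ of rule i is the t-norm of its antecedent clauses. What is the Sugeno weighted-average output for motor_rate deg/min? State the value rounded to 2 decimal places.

170.36

R1 (z=183.0): small=0.53 → w = 0.5300
R2 (z=141.3): moderate=0.65, ¬partial=1−0.46=0.54; AND[a·b] → w = 0.3510
R3 (z=196.0): moderate=0.65, overcast=0.21; AND[a·b] → w = 0.1365
Weighted average = (0.5300·183.0 + 0.3510·141.3 + 0.1365·196.0) / (0.5300 + 0.3510 + 0.1365)
  = 173.3403 / 1.0175 = 170.36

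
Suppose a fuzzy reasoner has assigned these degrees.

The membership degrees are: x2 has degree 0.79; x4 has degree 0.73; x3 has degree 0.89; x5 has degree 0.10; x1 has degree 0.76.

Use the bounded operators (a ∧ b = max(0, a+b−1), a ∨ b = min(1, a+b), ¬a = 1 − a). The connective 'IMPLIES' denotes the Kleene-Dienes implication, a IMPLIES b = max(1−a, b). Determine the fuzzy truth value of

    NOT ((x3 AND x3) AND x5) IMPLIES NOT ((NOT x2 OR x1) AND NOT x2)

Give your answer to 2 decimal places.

0.82

x3 AND x3 = max(0, a+b−1) on (0.89, 0.89) = 0.78
(x3 AND x3) AND x5 = max(0, a+b−1) on (0.78, 0.10) = 0.00
NOT ((x3 AND x3) AND x5) = 1 − 0.00 = 1.00
NOT x2 = 1 − 0.79 = 0.21
NOT x2 OR x1 = min(1, a+b) on (0.21, 0.76) = 0.97
NOT x2 = 1 − 0.79 = 0.21
(NOT x2 OR x1) AND NOT x2 = max(0, a+b−1) on (0.97, 0.21) = 0.18
NOT ((NOT x2 OR x1) AND NOT x2) = 1 − 0.18 = 0.82
NOT ((x3 AND x3) AND x5) IMPLIES NOT ((NOT x2 OR x1) AND NOT x2)  [Kleene-Dienes: max(1−a, b)] with a=1.00, b=0.82 → 0.82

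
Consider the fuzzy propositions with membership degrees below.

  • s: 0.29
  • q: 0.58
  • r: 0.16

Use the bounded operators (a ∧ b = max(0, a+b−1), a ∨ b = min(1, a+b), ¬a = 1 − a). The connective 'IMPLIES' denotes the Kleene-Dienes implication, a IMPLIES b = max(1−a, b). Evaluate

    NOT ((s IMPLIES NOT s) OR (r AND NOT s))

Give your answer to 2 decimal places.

0.29

NOT s = 1 − 0.29 = 0.71
s IMPLIES NOT s  [Kleene-Dienes: max(1−a, b)] with a=0.29, b=0.71 → 0.71
NOT s = 1 − 0.29 = 0.71
r AND NOT s = max(0, a+b−1) on (0.16, 0.71) = 0.00
(s IMPLIES NOT s) OR (r AND NOT s) = min(1, a+b) on (0.71, 0.00) = 0.71
NOT ((s IMPLIES NOT s) OR (r AND NOT s)) = 1 − 0.71 = 0.29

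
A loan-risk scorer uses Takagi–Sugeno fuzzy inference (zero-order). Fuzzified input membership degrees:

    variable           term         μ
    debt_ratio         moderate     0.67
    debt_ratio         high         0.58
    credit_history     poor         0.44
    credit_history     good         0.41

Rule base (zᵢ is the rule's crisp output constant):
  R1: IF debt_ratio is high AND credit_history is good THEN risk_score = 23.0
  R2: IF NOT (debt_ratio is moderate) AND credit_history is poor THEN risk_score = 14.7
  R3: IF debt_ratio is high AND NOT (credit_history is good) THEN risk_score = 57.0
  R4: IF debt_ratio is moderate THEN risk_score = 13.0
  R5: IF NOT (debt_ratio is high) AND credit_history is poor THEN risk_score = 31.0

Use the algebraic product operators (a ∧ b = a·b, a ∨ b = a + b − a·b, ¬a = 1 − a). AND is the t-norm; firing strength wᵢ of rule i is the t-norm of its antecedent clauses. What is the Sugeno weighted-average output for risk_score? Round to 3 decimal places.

R1 (z=23.0): high=0.58, good=0.41; AND[a·b] → w = 0.2378
R2 (z=14.7): ¬moderate=1−0.67=0.33, poor=0.44; AND[a·b] → w = 0.1452
R3 (z=57.0): high=0.58, ¬good=1−0.41=0.59; AND[a·b] → w = 0.3422
R4 (z=13.0): moderate=0.67 → w = 0.6700
R5 (z=31.0): ¬high=1−0.58=0.42, poor=0.44; AND[a·b] → w = 0.1848
Weighted average = (0.2378·23.0 + 0.1452·14.7 + 0.3422·57.0 + 0.6700·13.0 + 0.1848·31.0) / (0.2378 + 0.1452 + 0.3422 + 0.6700 + 0.1848)
  = 41.5480 / 1.5800 = 26.296

26.296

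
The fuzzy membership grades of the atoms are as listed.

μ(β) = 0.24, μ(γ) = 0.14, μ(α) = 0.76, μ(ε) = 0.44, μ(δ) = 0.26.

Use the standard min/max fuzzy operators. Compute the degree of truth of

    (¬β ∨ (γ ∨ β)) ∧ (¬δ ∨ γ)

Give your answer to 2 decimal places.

¬β = 1 − 0.24 = 0.76
γ ∨ β = max(a, b) on (0.14, 0.24) = 0.24
¬β ∨ (γ ∨ β) = max(a, b) on (0.76, 0.24) = 0.76
¬δ = 1 − 0.26 = 0.74
¬δ ∨ γ = max(a, b) on (0.74, 0.14) = 0.74
(¬β ∨ (γ ∨ β)) ∧ (¬δ ∨ γ) = min(a, b) on (0.76, 0.74) = 0.74

0.74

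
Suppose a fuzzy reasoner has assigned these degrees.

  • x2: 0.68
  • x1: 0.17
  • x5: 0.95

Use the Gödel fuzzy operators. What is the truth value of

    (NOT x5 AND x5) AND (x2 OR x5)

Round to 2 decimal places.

0.05

NOT x5 = 1 − 0.95 = 0.05
NOT x5 AND x5 = min(a, b) on (0.05, 0.95) = 0.05
x2 OR x5 = max(a, b) on (0.68, 0.95) = 0.95
(NOT x5 AND x5) AND (x2 OR x5) = min(a, b) on (0.05, 0.95) = 0.05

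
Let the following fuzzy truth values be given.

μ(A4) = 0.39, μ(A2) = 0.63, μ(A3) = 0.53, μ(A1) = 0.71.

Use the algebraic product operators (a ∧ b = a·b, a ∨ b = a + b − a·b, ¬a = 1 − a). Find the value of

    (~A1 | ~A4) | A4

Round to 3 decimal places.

0.831

~A1 = 1 − 0.7100 = 0.2900
~A4 = 1 − 0.3900 = 0.6100
~A1 | ~A4 = a + b − a·b on (0.2900, 0.6100) = 0.7231
(~A1 | ~A4) | A4 = a + b − a·b on (0.7231, 0.3900) = 0.8311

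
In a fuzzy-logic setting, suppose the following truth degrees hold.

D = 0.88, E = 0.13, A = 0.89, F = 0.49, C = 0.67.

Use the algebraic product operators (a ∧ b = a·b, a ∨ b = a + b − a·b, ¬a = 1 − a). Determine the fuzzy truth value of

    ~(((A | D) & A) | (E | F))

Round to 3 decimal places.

A | D = a + b − a·b on (0.8900, 0.8800) = 0.9868
(A | D) & A = a·b on (0.9868, 0.8900) = 0.8783
E | F = a + b − a·b on (0.1300, 0.4900) = 0.5563
((A | D) & A) | (E | F) = a + b − a·b on (0.8783, 0.5563) = 0.9460
~(((A | D) & A) | (E | F)) = 1 − 0.9460 = 0.0540

0.054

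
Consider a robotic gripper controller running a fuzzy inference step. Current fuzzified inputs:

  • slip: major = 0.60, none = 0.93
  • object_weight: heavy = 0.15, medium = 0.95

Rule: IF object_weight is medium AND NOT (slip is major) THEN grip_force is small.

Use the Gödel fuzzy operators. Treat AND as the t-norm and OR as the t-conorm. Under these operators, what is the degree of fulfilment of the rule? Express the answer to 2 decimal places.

firing strength: medium=0.95, ¬major=1−0.60=0.40; AND[min(a, b)] → w = 0.40

0.40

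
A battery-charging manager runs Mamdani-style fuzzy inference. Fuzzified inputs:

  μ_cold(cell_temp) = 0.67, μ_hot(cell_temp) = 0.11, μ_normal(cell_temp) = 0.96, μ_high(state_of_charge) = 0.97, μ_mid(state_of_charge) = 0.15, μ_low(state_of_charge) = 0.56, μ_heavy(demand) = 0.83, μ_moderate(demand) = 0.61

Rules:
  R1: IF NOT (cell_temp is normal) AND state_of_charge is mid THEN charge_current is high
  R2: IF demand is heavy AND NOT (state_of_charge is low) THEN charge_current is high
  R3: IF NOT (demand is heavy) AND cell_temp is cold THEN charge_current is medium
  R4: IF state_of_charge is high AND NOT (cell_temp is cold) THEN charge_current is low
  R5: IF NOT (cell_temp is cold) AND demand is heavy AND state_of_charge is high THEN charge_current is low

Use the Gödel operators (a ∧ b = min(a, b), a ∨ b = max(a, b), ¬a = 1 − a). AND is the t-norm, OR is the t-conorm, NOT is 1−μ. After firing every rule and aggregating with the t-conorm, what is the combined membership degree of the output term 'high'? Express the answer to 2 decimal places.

0.44

R1: ¬normal=1−0.96=0.04, mid=0.15; AND[min(a, b)] → w = 0.04
R2: heavy=0.83, ¬low=1−0.56=0.44; AND[min(a, b)] → w = 0.44
R3: ¬heavy=1−0.83=0.17, cold=0.67; AND[min(a, b)] → w = 0.17
R4: high=0.97, ¬cold=1−0.67=0.33; AND[min(a, b)] → w = 0.33
R5: ¬cold=1−0.67=0.33, heavy=0.83, high=0.97; AND[min(a, b)] → w = 0.33
Rules with consequent 'high': {R1, R2} → strengths 0.04, 0.44
Aggregate via t-conorm [max(a, b)]: 0.44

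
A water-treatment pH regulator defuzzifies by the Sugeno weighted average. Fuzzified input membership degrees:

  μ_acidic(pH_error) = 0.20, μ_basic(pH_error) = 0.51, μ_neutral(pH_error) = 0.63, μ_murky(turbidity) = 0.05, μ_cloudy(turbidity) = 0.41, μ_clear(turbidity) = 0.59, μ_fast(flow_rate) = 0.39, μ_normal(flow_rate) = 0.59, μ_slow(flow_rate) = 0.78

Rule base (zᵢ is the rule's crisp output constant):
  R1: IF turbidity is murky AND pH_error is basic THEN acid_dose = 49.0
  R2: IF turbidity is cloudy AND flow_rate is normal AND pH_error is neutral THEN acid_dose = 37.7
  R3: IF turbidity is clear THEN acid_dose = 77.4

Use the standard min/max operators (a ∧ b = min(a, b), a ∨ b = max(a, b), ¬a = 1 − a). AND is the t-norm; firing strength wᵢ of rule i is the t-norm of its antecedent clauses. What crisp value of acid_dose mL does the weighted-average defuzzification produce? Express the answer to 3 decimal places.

60.546

R1 (z=49.0): murky=0.05, basic=0.51; AND[min(a, b)] → w = 0.05
R2 (z=37.7): cloudy=0.41, normal=0.59, neutral=0.63; AND[min(a, b)] → w = 0.41
R3 (z=77.4): clear=0.59 → w = 0.59
Weighted average = (0.05·49.0 + 0.41·37.7 + 0.59·77.4) / (0.05 + 0.41 + 0.59)
  = 63.5730 / 1.0500 = 60.546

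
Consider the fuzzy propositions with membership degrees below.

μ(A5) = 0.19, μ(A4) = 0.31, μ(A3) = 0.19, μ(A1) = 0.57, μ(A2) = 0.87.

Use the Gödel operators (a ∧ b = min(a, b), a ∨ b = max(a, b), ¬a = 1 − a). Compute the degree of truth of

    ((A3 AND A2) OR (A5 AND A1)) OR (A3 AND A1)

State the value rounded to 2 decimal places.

0.19

A3 AND A2 = min(a, b) on (0.19, 0.87) = 0.19
A5 AND A1 = min(a, b) on (0.19, 0.57) = 0.19
(A3 AND A2) OR (A5 AND A1) = max(a, b) on (0.19, 0.19) = 0.19
A3 AND A1 = min(a, b) on (0.19, 0.57) = 0.19
((A3 AND A2) OR (A5 AND A1)) OR (A3 AND A1) = max(a, b) on (0.19, 0.19) = 0.19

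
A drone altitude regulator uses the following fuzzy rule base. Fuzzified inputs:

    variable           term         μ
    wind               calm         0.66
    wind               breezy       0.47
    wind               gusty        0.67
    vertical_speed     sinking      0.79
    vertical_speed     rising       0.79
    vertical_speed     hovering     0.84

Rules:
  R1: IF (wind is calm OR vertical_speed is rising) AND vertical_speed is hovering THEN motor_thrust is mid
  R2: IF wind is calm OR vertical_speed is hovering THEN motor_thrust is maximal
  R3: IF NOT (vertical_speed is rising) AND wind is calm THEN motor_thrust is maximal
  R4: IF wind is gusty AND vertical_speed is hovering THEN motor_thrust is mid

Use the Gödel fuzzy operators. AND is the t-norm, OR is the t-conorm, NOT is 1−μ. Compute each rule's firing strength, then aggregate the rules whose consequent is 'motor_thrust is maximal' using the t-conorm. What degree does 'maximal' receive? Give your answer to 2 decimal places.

R1: (calm=0.66 OR rising=0.79) = 0.79; AND[min(a, b)] with hovering=0.84 → w = 0.79
R2: calm=0.66, hovering=0.84; OR[max(a, b)] → w = 0.84
R3: ¬rising=1−0.79=0.21, calm=0.66; AND[min(a, b)] → w = 0.21
R4: gusty=0.67, hovering=0.84; AND[min(a, b)] → w = 0.67
Rules with consequent 'maximal': {R2, R3} → strengths 0.84, 0.21
Aggregate via t-conorm [max(a, b)]: 0.84

0.84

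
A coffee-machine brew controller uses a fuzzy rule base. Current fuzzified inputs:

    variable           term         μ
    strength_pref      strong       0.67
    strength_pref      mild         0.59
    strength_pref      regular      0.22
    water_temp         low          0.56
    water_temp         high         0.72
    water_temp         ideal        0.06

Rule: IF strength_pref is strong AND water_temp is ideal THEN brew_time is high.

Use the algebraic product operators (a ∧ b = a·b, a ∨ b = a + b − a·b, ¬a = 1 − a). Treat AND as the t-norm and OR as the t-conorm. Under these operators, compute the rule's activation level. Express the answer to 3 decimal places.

0.040

firing strength: strong=0.67, ideal=0.06; AND[a·b] → w = 0.0402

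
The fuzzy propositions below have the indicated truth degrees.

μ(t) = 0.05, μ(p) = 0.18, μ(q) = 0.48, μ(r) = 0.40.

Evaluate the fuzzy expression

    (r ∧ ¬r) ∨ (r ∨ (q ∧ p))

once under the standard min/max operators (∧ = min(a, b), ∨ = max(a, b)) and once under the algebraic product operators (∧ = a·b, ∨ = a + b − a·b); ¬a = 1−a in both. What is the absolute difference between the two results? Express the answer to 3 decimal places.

Under standard min/max:
  ¬r = 1 − 0.40 = 0.60
  r ∧ ¬r = min(a, b) on (0.40, 0.60) = 0.40
  q ∧ p = min(a, b) on (0.48, 0.18) = 0.18
  r ∨ (q ∧ p) = max(a, b) on (0.40, 0.18) = 0.40
  (r ∧ ¬r) ∨ (r ∨ (q ∧ p)) = max(a, b) on (0.40, 0.40) = 0.40
  → value = 0.4000
Under algebraic product:
  ¬r = 1 − 0.4000 = 0.6000
  r ∧ ¬r = a·b on (0.4000, 0.6000) = 0.2400
  q ∧ p = a·b on (0.4800, 0.1800) = 0.0864
  r ∨ (q ∧ p) = a + b − a·b on (0.4000, 0.0864) = 0.4518
  (r ∧ ¬r) ∨ (r ∨ (q ∧ p)) = a + b − a·b on (0.2400, 0.4518) = 0.5834
  → value = 0.5834
|0.4000 − 0.5834| = 0.183

0.183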